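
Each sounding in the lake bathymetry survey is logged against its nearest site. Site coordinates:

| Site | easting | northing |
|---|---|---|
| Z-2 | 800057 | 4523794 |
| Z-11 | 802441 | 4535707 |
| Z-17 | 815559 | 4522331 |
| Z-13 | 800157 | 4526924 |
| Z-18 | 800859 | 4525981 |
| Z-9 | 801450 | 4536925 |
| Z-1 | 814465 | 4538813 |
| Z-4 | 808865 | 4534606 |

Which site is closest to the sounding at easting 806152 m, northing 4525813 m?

Squared distances to each site:
Z-2: 41225386.000; Z-11: 111662757.000; Z-17: 100615973.000; Z-13: 37174346.000; Z-18: 28044073.000; Z-9: 145585348.000; Z-1: 238105969.000; Z-4: 84677218.000.
Minimum at Z-18.

Z-18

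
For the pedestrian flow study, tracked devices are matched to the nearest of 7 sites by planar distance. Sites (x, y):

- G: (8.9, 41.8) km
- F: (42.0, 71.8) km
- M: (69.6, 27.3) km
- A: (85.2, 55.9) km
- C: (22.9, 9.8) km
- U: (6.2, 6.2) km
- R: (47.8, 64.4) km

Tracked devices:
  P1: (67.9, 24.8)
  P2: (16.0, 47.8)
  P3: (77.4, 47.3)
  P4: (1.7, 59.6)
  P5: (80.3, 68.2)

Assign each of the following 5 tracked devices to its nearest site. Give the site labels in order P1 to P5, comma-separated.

M, G, A, G, A

P1 → M (d²=9.14)
P2 → G (d²=86.41)
P3 → A (d²=134.80)
P4 → G (d²=368.68)
P5 → A (d²=175.30)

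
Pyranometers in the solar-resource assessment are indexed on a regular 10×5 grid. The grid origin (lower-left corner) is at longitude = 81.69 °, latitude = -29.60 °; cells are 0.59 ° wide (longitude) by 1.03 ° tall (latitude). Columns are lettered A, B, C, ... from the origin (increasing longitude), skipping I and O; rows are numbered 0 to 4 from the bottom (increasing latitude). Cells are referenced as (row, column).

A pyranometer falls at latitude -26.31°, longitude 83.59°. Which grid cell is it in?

Column index: ⌊(83.59 − 81.69) / 0.59⌋ = ⌊3.220⌋ = 3 → column D
Row offset from origin: ⌊(-26.31 − -29.60) / 1.03⌋ = ⌊3.194⌋ = 3 → row 3

(3, D)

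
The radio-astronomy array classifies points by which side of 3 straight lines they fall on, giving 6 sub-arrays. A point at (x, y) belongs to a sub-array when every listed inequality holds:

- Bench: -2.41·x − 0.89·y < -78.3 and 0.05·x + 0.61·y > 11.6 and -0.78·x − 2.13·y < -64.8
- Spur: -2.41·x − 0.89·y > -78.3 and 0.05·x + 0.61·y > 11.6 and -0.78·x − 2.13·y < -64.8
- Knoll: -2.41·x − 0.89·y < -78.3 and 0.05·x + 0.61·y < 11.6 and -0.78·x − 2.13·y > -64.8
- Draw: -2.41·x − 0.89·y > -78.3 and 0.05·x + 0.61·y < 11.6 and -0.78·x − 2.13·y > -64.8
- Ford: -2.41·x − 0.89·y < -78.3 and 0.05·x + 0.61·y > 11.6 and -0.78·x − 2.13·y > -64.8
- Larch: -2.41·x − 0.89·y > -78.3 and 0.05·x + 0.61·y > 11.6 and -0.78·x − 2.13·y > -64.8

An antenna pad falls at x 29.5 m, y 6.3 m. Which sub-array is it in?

-2.41·29.5 − 0.89·6.3 = -76.702, which is > -78.3
0.05·29.5 + 0.61·6.3 = 5.318, which is < 11.6
-0.78·29.5 − 2.13·6.3 = -36.429, which is > -64.8
This sign pattern matches Draw.

Draw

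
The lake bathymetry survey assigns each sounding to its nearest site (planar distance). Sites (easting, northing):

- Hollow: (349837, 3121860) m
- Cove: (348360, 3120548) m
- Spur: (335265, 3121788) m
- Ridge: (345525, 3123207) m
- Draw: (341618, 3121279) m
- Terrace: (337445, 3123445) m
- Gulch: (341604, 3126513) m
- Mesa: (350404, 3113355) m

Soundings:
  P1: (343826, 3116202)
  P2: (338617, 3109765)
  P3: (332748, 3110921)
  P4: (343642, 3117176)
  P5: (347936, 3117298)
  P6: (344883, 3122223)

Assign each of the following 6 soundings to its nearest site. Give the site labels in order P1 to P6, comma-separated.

P1 → Draw (d²=30651193.00)
P2 → Draw (d²=141578197.00)
P3 → Spur (d²=124426978.00)
P4 → Draw (d²=20931185.00)
P5 → Cove (d²=10742276.00)
P6 → Ridge (d²=1380420.00)

Draw, Draw, Spur, Draw, Cove, Ridge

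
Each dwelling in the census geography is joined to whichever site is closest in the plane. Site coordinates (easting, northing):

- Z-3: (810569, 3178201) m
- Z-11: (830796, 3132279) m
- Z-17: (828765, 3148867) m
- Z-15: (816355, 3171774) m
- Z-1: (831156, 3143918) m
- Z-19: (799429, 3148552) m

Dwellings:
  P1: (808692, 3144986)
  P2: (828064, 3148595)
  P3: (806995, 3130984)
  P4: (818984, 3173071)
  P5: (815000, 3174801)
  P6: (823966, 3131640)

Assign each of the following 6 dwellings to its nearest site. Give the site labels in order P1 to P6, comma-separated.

P1 → Z-19 (d²=98519525.00)
P2 → Z-17 (d²=565385.00)
P3 → Z-19 (d²=365878980.00)
P4 → Z-15 (d²=8593850.00)
P5 → Z-15 (d²=10998754.00)
P6 → Z-11 (d²=47057221.00)

Z-19, Z-17, Z-19, Z-15, Z-15, Z-11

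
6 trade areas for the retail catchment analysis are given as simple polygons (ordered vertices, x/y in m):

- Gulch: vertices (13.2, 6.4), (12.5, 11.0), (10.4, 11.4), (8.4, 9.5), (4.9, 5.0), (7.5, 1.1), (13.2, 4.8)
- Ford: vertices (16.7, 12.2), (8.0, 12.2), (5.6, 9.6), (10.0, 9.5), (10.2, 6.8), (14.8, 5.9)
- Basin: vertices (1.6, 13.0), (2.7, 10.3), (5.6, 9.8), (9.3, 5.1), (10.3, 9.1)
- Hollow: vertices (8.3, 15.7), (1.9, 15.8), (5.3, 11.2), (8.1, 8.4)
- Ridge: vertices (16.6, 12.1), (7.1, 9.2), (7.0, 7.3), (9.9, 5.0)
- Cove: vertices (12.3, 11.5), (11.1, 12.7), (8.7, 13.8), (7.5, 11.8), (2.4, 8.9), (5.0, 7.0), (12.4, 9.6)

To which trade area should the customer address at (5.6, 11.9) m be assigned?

Cast a ray rightward from (5.6, 11.9). For each polygon, the edges (by vertex number in listed order) whose endpoints lie on opposite sides of y = 11.9, where each meets that height, and whether that is right or left of the point:
Gulch: no edge straddles that height → 0 crossings.
Ford: 2–3 at x≈7.72 (right), 6–1 at x≈16.61 (right) → 2 crossings.
Basin: 1–2 at x≈2.05 (left), 5–1 at x≈4.05 (left) → 0 crossings.
Hollow: 2–3 at x≈4.78 (left), 4–1 at x≈8.20 (right) → 1 crossing.
Ridge: 1–2 at x≈15.94 (right), 4–1 at x≈16.41 (right) → 2 crossings.
Cove: 1–2 at x≈11.90 (right), 3–4 at x≈7.56 (right) → 2 crossings.
Only Hollow has an odd count, so the point is inside Hollow.

Hollow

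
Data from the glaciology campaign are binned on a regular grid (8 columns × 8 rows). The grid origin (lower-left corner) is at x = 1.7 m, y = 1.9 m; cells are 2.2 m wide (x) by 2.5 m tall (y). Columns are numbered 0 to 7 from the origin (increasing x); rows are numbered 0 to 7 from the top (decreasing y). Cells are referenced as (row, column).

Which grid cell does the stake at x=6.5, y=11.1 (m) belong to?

Column index: ⌊(6.5 − 1.7) / 2.2⌋ = ⌊2.182⌋ = 2
Row offset from origin: ⌊(11.1 − 1.9) / 2.5⌋ = ⌊3.680⌋ = 3 → row 4 (counted from top)

(4, 2)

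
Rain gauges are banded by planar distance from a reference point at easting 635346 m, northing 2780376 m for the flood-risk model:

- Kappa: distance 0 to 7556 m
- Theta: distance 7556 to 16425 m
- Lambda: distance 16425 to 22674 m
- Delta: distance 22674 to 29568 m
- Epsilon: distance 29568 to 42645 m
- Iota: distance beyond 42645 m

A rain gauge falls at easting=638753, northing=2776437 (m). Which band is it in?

Distance = √((638753−635346)² + (2776437−2780376)²) = √(11607649.000 + 15515721.000) = 5208.010 m.
0 ≤ 5208.010 < 7556 → Kappa.

Kappa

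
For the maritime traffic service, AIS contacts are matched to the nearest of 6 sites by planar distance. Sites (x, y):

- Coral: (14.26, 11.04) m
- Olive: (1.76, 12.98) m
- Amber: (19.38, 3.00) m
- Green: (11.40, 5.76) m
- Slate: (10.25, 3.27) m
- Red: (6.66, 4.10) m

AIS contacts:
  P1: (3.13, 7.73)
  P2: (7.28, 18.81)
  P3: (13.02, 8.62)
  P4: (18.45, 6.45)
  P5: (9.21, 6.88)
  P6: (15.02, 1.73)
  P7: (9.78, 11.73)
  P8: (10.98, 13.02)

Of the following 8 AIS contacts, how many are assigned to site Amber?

P1 → Red
P2 → Olive
P3 → Coral
P4 → Amber
P5 → Green
P6 → Amber
P7 → Coral
P8 → Coral
2 of the 8 go to Amber.

2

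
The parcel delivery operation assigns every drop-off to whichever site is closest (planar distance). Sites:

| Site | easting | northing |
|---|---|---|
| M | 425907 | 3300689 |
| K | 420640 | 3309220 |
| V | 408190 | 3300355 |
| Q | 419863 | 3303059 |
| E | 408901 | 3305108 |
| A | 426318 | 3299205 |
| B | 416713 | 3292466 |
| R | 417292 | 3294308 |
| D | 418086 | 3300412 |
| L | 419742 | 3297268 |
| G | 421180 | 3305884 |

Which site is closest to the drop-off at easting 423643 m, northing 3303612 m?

Squared distances to each site:
M: 13669625.000; K: 40467673.000; V: 249403258.000; Q: 14594209.000; E: 219564580.000; A: 26577274.000; B: 172258216.000; R: 126899617.000; D: 41120249.000; L: 55464137.000; G: 11228353.000.
Minimum at G.

G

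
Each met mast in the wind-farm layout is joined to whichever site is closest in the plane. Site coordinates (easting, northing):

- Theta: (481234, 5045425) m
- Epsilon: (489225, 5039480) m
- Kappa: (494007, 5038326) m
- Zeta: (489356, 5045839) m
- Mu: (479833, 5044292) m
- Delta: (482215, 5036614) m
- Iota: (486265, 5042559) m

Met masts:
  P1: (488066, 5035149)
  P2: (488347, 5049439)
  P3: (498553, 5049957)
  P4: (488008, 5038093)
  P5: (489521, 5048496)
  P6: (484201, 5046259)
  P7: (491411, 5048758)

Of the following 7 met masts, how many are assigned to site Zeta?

4

P1 → Epsilon
P2 → Zeta
P3 → Zeta
P4 → Epsilon
P5 → Zeta
P6 → Theta
P7 → Zeta
4 of the 7 go to Zeta.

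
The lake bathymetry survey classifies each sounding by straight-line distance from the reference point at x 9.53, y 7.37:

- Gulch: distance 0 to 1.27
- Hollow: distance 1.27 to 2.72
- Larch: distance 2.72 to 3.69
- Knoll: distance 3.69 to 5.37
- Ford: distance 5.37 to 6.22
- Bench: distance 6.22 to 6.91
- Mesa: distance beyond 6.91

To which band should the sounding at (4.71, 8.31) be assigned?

Knoll

Distance = √((4.71−9.53)² + (8.31−7.37)²) = √(23.232 + 0.884) = 4.911.
3.69 ≤ 4.911 < 5.37 → Knoll.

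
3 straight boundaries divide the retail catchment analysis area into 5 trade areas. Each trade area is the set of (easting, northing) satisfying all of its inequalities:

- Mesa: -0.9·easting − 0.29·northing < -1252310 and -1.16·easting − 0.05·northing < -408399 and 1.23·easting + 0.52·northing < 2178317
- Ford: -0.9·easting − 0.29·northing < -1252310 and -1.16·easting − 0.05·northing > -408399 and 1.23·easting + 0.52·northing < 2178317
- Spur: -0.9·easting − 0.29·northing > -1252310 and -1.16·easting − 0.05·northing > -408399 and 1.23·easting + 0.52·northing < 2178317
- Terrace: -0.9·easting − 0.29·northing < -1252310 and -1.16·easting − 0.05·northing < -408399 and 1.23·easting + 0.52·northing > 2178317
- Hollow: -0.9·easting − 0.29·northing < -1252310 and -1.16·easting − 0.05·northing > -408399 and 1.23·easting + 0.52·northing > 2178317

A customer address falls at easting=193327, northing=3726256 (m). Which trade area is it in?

Mesa

-0.9·193327 − 0.29·3726256 = -1254608.540, which is < -1252310
-1.16·193327 − 0.05·3726256 = -410572.120, which is < -408399
1.23·193327 + 0.52·3726256 = 2175445.330, which is < 2178317
This sign pattern matches Mesa.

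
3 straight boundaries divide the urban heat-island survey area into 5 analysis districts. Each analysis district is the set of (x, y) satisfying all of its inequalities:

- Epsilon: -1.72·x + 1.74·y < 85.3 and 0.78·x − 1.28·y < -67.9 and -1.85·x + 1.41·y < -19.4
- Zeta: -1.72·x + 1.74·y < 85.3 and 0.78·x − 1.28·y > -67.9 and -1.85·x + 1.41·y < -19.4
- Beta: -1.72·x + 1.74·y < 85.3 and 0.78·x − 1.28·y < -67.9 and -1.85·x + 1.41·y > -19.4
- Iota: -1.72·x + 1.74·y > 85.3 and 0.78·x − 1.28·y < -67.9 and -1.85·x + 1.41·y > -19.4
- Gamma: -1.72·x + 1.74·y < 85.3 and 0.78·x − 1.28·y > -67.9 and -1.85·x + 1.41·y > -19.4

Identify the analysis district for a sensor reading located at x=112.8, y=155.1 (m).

-1.72·112.8 + 1.74·155.1 = 75.858, which is < 85.3
0.78·112.8 − 1.28·155.1 = -110.544, which is < -67.9
-1.85·112.8 + 1.41·155.1 = 10.011, which is > -19.4
This sign pattern matches Beta.

Beta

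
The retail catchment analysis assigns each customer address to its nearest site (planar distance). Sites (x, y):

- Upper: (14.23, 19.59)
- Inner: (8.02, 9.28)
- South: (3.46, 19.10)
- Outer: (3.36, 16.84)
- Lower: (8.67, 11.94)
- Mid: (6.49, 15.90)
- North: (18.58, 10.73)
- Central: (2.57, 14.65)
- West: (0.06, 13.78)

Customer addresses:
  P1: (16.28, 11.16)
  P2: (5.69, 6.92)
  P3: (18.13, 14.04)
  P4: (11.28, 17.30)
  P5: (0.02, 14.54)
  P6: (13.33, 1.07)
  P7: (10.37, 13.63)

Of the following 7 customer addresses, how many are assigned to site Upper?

P1 → North
P2 → Inner
P3 → North
P4 → Upper
P5 → West
P6 → Inner
P7 → Lower
1 of the 7 goes to Upper.

1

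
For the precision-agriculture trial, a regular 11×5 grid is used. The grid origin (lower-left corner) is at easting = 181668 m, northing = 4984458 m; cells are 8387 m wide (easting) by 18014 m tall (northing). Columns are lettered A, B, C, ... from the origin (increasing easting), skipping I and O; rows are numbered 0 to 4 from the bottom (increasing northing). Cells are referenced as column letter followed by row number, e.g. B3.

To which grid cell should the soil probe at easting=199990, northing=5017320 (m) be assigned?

Column index: ⌊(199990 − 181668) / 8387⌋ = ⌊2.185⌋ = 2 → column C
Row offset from origin: ⌊(5017320 − 4984458) / 18014⌋ = ⌊1.824⌋ = 1 → row 1

C1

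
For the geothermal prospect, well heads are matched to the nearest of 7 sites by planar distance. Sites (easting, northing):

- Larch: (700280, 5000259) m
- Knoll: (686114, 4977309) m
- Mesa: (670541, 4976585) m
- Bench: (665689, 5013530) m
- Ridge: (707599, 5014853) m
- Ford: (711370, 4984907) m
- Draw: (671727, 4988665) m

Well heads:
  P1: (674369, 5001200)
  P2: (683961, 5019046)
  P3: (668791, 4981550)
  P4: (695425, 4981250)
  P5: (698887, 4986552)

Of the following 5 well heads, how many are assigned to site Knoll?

1

P1 → Draw
P2 → Bench
P3 → Mesa
P4 → Knoll
P5 → Ford
1 of the 5 goes to Knoll.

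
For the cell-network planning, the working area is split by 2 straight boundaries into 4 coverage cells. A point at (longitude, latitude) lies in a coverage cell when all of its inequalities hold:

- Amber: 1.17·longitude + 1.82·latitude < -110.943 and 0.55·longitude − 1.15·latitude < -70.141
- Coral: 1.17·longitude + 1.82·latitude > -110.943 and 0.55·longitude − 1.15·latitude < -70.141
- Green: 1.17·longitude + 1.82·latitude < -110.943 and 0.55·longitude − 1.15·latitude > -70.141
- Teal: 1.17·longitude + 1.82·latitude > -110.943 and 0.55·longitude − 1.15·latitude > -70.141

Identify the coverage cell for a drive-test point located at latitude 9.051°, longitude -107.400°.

Teal

1.17·-107.400 + 1.82·9.051 = -109.185, which is > -110.943
0.55·-107.400 − 1.15·9.051 = -69.479, which is > -70.141
This sign pattern matches Teal.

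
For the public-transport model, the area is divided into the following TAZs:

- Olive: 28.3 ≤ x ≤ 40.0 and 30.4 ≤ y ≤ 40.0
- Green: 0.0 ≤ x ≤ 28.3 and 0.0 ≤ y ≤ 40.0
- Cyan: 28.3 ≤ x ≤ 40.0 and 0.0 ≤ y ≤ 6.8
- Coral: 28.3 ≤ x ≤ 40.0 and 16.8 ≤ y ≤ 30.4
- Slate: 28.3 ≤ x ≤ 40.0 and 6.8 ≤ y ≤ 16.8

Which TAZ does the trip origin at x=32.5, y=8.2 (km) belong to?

The point has x = 32.5 and y = 8.2.
Only Slate satisfies 28.3 ≤ x ≤ 40.0 and 6.8 ≤ y ≤ 16.8.

Slate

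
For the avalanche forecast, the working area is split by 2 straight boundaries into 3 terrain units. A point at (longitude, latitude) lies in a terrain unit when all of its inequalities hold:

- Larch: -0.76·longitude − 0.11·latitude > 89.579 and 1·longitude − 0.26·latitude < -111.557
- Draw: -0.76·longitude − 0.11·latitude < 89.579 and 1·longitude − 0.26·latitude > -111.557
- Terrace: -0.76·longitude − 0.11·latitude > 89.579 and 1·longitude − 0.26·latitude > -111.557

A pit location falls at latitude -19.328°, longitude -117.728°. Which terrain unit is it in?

Larch

-0.76·-117.728 − 0.11·-19.328 = 91.599, which is > 89.579
1·-117.728 − 0.26·-19.328 = -112.703, which is < -111.557
This sign pattern matches Larch.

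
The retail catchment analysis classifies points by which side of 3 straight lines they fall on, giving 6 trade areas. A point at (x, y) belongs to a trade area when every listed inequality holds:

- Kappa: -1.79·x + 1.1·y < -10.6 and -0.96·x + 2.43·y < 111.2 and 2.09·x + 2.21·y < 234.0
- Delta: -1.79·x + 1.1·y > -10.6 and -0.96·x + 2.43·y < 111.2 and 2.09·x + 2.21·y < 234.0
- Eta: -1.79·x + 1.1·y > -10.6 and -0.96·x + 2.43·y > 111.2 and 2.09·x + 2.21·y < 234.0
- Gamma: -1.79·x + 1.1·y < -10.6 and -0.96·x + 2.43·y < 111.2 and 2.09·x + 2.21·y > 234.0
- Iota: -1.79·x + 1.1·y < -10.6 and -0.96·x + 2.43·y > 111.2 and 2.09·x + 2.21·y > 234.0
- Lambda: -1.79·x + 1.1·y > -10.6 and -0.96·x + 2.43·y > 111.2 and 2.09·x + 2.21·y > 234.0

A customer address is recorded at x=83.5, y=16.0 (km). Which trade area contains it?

-1.79·83.5 + 1.1·16.0 = -131.865, which is < -10.6
-0.96·83.5 + 2.43·16.0 = -41.280, which is < 111.2
2.09·83.5 + 2.21·16.0 = 209.875, which is < 234.0
This sign pattern matches Kappa.

Kappa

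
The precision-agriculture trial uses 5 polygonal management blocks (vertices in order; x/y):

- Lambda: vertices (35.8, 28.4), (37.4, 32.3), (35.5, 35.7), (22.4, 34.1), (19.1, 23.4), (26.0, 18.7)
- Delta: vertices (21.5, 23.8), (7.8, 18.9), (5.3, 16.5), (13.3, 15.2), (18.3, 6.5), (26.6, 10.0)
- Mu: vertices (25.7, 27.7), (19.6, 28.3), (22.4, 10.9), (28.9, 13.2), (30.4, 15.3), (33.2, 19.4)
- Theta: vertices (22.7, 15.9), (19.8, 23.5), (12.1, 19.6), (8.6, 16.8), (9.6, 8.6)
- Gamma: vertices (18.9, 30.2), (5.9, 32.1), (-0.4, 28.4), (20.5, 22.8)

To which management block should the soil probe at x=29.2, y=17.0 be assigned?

Cast a ray rightward from (29.2, 17.0). For each polygon, the edges (by vertex number in listed order) whose endpoints lie on opposite sides of y = 17.0, where each meets that height, and whether that is right or left of the point:
Lambda: no edge straddles that height → 0 crossings.
Delta: 2–3 at x≈5.82 (left), 6–1 at x≈24.01 (left) → 0 crossings.
Mu: 2–3 at x≈21.42 (left), 5–6 at x≈31.56 (right) → 1 crossing.
Theta: 1–2 at x≈22.28 (left), 3–4 at x≈8.85 (left) → 0 crossings.
Gamma: no edge straddles that height → 0 crossings.
Only Mu has an odd count, so the point is inside Mu.

Mu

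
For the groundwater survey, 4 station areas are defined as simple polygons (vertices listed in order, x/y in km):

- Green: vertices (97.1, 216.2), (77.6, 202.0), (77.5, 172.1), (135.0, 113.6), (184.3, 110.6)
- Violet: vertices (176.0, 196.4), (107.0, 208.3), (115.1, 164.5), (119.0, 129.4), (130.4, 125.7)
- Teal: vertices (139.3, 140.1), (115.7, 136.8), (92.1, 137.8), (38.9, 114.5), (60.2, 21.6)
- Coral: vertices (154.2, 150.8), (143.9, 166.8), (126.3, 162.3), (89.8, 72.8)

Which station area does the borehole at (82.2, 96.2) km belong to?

Cast a ray rightward from (82.2, 96.2). For each polygon, the edges (by vertex number in listed order) whose endpoints lie on opposite sides of y = 96.2, where each meets that height, and whether that is right or left of the point:
Green: no edge straddles that height → 0 crossings.
Violet: no edge straddles that height → 0 crossings.
Teal: 4–5 at x≈43.10 (left), 5–1 at x≈110.00 (right) → 1 crossing.
Coral: 3–4 at x≈99.34 (right), 4–1 at x≈109.12 (right) → 2 crossings.
Only Teal has an odd count, so the point is inside Teal.

Teal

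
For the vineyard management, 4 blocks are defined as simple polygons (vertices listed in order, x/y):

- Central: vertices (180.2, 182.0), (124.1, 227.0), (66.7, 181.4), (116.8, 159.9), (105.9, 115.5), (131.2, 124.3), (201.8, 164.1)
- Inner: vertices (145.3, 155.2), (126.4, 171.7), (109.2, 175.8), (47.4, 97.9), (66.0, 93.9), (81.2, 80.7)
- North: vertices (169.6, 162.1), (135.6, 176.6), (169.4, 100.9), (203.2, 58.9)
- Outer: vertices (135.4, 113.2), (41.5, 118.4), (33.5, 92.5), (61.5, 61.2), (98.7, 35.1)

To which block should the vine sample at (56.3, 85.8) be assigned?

Outer

Cast a ray rightward from (56.3, 85.8). For each polygon, the edges (by vertex number in listed order) whose endpoints lie on opposite sides of y = 85.8, where each meets that height, and whether that is right or left of the point:
Central: no edge straddles that height → 0 crossings.
Inner: 5–6 at x≈75.33 (right), 6–1 at x≈85.59 (right) → 2 crossings.
North: 3–4 at x≈181.55 (right), 4–1 at x≈194.44 (right) → 2 crossings.
Outer: 3–4 at x≈39.49 (left), 5–1 at x≈122.52 (right) → 1 crossing.
Only Outer has an odd count, so the point is inside Outer.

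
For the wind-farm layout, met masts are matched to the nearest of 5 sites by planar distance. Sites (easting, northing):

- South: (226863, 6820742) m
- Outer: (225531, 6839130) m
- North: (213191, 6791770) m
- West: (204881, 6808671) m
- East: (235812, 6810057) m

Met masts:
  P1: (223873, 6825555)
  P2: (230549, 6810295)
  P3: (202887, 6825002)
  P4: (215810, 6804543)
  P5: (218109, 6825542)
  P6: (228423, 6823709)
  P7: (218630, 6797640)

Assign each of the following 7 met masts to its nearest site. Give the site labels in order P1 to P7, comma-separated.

South, East, West, West, South, South, North

P1 → South (d²=32105069.00)
P2 → East (d²=27755813.00)
P3 → West (d²=270677597.00)
P4 → West (d²=136483425.00)
P5 → South (d²=99672516.00)
P6 → South (d²=11236689.00)
P7 → North (d²=64039621.00)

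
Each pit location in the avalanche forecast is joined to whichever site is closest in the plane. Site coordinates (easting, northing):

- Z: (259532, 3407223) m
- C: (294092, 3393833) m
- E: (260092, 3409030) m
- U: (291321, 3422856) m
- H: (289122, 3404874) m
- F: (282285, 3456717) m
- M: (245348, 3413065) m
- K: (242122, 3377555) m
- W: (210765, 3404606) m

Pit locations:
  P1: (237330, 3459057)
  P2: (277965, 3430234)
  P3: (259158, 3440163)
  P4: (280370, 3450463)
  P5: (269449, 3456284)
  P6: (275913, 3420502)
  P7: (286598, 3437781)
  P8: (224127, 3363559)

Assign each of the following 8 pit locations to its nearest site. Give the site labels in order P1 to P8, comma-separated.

P1 → F (d²=2026427625.00)
P2 → U (d²=232817620.00)
P3 → F (d²=808893045.00)
P4 → F (d²=42779741.00)
P5 → F (d²=164950385.00)
P6 → U (d²=242947780.00)
P7 → U (d²=245062354.00)
P8 → K (d²=519708041.00)

F, U, F, F, F, U, U, K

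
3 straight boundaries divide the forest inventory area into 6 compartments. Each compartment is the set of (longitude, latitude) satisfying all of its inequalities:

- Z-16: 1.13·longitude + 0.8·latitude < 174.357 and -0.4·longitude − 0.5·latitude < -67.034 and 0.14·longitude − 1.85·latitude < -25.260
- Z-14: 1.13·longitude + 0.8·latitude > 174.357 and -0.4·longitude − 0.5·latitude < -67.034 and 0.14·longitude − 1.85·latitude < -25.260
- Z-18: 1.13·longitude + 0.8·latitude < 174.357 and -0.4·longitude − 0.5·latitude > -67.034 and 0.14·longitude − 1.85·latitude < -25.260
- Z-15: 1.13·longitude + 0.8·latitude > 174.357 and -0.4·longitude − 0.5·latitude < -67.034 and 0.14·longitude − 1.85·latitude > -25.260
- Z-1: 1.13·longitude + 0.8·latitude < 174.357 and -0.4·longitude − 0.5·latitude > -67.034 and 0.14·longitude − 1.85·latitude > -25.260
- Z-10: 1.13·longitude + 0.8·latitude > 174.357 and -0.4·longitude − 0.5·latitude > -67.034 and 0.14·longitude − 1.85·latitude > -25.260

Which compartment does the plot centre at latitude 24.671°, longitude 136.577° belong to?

Z-18

1.13·136.577 + 0.8·24.671 = 174.069, which is < 174.357
-0.4·136.577 − 0.5·24.671 = -66.966, which is > -67.034
0.14·136.577 − 1.85·24.671 = -26.521, which is < -25.260
This sign pattern matches Z-18.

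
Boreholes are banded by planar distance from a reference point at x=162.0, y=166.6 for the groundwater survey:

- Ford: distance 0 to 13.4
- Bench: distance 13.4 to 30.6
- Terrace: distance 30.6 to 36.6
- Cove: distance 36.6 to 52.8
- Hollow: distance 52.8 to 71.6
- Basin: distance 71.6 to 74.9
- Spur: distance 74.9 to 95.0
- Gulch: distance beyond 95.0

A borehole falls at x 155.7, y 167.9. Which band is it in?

Distance = √((155.7−162.0)² + (167.9−166.6)²) = √(39.690 + 1.690) = 6.433.
0 ≤ 6.433 < 13.4 → Ford.

Ford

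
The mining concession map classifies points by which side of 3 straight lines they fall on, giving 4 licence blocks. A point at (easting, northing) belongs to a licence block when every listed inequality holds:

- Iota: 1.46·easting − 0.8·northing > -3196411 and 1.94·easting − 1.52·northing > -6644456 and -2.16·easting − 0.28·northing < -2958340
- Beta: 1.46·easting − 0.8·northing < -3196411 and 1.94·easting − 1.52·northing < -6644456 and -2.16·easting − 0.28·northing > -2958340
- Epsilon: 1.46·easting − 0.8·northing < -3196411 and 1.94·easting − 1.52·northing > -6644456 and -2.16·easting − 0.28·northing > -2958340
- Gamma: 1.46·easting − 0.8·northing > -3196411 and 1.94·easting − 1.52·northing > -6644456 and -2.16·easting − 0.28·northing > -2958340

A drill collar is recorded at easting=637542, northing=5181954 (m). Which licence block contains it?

Epsilon

1.46·637542 − 0.8·5181954 = -3214751.880, which is < -3196411
1.94·637542 − 1.52·5181954 = -6639738.600, which is > -6644456
-2.16·637542 − 0.28·5181954 = -2828037.840, which is > -2958340
This sign pattern matches Epsilon.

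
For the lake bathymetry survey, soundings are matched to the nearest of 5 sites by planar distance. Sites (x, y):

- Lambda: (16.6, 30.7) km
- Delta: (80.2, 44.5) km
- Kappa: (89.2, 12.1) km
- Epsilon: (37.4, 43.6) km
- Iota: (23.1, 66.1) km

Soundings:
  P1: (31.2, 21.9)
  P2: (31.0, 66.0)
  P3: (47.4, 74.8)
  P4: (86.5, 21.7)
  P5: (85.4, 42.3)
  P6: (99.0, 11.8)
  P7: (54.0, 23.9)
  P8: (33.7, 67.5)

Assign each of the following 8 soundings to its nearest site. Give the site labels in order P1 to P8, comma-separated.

Lambda, Iota, Iota, Kappa, Delta, Kappa, Epsilon, Iota

P1 → Lambda (d²=290.60)
P2 → Iota (d²=62.42)
P3 → Iota (d²=666.18)
P4 → Kappa (d²=99.45)
P5 → Delta (d²=31.88)
P6 → Kappa (d²=96.13)
P7 → Epsilon (d²=663.65)
P8 → Iota (d²=114.32)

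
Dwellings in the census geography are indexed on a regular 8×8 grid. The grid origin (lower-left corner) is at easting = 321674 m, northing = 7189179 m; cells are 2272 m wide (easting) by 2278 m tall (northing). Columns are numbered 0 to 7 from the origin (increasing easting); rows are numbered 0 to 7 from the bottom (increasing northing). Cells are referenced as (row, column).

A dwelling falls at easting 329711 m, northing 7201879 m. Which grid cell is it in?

Column index: ⌊(329711 − 321674) / 2272⌋ = ⌊3.537⌋ = 3
Row offset from origin: ⌊(7201879 − 7189179) / 2278⌋ = ⌊5.575⌋ = 5 → row 5

(5, 3)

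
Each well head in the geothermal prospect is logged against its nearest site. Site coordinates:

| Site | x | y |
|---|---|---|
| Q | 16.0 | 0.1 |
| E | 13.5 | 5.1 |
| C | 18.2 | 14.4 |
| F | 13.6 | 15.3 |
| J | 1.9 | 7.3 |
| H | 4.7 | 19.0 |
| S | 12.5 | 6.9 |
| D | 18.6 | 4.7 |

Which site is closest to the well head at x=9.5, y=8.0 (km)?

S

Squared distances to each site:
Q: 104.660; E: 24.410; C: 116.650; F: 70.100; J: 58.250; H: 144.040; S: 10.210; D: 93.700.
Minimum at S.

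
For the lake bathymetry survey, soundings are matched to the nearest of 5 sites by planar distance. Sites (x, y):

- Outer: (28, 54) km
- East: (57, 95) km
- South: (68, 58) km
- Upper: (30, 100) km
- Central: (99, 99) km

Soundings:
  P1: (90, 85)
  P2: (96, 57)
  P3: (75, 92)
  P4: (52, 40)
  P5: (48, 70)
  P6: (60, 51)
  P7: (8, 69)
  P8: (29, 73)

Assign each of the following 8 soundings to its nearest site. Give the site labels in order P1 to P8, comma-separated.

P1 → Central (d²=277.00)
P2 → South (d²=785.00)
P3 → East (d²=333.00)
P4 → South (d²=580.00)
P5 → South (d²=544.00)
P6 → South (d²=113.00)
P7 → Outer (d²=625.00)
P8 → Outer (d²=362.00)

Central, South, East, South, South, South, Outer, Outer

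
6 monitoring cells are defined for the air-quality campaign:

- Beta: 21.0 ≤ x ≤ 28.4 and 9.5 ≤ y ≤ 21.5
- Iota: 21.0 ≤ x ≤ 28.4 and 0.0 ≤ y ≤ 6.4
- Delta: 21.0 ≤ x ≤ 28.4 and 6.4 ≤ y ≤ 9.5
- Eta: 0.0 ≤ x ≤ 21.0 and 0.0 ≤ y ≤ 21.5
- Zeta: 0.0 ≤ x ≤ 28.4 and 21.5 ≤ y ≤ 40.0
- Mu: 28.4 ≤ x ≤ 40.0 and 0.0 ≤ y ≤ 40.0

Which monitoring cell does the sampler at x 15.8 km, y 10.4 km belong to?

The point has x = 15.8 and y = 10.4.
Only Eta satisfies 0.0 ≤ x ≤ 21.0 and 0.0 ≤ y ≤ 21.5.

Eta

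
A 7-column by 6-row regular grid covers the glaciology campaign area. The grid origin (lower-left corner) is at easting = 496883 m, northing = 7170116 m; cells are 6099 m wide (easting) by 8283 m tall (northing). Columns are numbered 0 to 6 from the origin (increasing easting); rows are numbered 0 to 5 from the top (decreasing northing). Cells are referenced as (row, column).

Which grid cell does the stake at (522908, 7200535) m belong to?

Column index: ⌊(522908 − 496883) / 6099⌋ = ⌊4.267⌋ = 4
Row offset from origin: ⌊(7200535 − 7170116) / 8283⌋ = ⌊3.672⌋ = 3 → row 2 (counted from top)

(2, 4)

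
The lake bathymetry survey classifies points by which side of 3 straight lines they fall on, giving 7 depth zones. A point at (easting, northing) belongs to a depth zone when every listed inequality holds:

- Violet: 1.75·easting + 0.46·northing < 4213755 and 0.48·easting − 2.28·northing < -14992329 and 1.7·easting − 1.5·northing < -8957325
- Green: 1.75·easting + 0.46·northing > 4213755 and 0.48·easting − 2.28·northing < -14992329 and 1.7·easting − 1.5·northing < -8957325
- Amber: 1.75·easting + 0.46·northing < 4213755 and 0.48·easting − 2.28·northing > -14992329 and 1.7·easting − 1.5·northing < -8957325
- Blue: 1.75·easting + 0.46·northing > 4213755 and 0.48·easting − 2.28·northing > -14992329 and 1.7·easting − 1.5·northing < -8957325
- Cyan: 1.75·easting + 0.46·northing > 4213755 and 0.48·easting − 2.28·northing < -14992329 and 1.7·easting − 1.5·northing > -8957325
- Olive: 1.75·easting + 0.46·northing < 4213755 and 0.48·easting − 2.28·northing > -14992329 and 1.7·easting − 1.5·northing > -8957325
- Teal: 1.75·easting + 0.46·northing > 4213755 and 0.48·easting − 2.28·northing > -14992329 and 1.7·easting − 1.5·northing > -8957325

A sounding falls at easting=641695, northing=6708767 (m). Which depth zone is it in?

1.75·641695 + 0.46·6708767 = 4208999.070, which is < 4213755
0.48·641695 − 2.28·6708767 = -14987975.160, which is > -14992329
1.7·641695 − 1.5·6708767 = -8972269.000, which is < -8957325
This sign pattern matches Amber.

Amber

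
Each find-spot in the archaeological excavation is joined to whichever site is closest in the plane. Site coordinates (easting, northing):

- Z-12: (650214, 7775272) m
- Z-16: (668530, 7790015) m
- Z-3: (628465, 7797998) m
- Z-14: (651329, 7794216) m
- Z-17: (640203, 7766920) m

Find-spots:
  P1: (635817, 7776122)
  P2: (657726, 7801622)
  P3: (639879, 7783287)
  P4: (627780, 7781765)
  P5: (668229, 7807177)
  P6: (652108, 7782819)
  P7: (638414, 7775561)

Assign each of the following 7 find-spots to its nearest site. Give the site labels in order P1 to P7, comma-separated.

Z-17, Z-14, Z-12, Z-3, Z-16, Z-12, Z-17

P1 → Z-17 (d²=103913800.00)
P2 → Z-14 (d²=95770445.00)
P3 → Z-12 (d²=171052450.00)
P4 → Z-3 (d²=263979514.00)
P5 → Z-16 (d²=294624845.00)
P6 → Z-12 (d²=60544445.00)
P7 → Z-17 (d²=77867402.00)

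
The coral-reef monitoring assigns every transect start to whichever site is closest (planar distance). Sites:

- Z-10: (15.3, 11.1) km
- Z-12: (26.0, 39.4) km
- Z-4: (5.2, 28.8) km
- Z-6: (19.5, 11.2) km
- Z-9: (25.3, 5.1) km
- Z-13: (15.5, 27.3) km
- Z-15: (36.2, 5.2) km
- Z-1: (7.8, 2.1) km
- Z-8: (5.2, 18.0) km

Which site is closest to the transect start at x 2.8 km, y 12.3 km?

Squared distances to each site:
Z-10: 157.690; Z-12: 1272.650; Z-4: 278.010; Z-6: 280.100; Z-9: 558.090; Z-13: 386.290; Z-15: 1165.970; Z-1: 129.040; Z-8: 38.250.
Minimum at Z-8.

Z-8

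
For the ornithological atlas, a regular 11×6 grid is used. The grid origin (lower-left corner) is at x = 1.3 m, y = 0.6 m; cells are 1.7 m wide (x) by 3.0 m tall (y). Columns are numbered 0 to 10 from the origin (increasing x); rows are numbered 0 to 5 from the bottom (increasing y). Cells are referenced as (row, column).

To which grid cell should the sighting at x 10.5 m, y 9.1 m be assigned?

(2, 5)

Column index: ⌊(10.5 − 1.3) / 1.7⌋ = ⌊5.412⌋ = 5
Row offset from origin: ⌊(9.1 − 0.6) / 3.0⌋ = ⌊2.833⌋ = 2 → row 2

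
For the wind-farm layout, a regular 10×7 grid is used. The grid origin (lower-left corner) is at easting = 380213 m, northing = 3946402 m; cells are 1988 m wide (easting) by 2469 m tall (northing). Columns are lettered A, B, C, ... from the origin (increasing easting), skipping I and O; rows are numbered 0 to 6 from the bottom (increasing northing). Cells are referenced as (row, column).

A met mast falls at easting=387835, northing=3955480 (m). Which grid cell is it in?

(3, D)

Column index: ⌊(387835 − 380213) / 1988⌋ = ⌊3.834⌋ = 3 → column D
Row offset from origin: ⌊(3955480 − 3946402) / 2469⌋ = ⌊3.677⌋ = 3 → row 3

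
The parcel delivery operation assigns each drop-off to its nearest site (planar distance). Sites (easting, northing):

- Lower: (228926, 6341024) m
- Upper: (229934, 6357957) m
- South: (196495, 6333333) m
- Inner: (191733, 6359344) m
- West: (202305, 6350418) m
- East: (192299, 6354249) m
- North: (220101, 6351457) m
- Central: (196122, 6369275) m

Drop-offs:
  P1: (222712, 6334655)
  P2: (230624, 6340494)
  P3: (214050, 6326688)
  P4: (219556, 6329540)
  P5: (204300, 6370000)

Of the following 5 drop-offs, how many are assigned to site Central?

P1 → Lower
P2 → Lower
P3 → South
P4 → Lower
P5 → Central
1 of the 5 goes to Central.

1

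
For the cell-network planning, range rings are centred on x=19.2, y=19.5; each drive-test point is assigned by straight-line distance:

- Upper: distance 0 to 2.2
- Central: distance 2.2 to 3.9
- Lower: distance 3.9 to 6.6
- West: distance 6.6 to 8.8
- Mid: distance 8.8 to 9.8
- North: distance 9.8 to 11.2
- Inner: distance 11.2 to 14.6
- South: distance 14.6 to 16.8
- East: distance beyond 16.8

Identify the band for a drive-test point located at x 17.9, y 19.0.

Distance = √((17.9−19.2)² + (19.0−19.5)²) = √(1.690 + 0.250) = 1.393.
0 ≤ 1.393 < 2.2 → Upper.

Upper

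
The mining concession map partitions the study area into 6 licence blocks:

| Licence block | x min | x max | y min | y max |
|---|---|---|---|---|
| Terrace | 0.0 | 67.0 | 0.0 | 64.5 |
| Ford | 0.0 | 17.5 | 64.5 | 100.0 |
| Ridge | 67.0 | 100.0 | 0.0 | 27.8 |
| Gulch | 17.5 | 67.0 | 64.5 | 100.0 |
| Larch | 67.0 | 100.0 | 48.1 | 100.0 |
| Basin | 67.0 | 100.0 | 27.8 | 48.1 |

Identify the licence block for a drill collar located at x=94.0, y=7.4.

The point has x = 94.0 and y = 7.4.
Only Ridge satisfies 67.0 ≤ x ≤ 100.0 and 0.0 ≤ y ≤ 27.8.

Ridge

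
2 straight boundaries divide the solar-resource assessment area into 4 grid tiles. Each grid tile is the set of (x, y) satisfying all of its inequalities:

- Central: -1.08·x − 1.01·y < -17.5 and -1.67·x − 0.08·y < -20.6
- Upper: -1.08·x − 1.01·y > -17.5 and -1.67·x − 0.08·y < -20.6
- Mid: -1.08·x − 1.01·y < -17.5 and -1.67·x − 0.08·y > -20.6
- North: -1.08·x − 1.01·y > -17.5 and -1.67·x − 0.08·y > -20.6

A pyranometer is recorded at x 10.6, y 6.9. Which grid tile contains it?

-1.08·10.6 − 1.01·6.9 = -18.417, which is < -17.5
-1.67·10.6 − 0.08·6.9 = -18.254, which is > -20.6
This sign pattern matches Mid.

Mid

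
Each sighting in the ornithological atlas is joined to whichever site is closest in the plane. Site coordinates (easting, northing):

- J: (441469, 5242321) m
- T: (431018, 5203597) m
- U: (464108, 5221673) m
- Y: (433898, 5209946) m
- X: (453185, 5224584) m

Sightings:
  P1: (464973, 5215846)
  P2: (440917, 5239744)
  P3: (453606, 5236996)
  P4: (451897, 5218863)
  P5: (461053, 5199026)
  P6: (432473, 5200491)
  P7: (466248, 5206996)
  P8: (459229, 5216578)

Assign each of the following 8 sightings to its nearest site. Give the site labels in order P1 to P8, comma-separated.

U, J, X, X, U, T, U, U

P1 → U (d²=34702154.00)
P2 → J (d²=6945633.00)
P3 → X (d²=154234985.00)
P4 → X (d²=34388785.00)
P5 → U (d²=522219634.00)
P6 → T (d²=11764261.00)
P7 → U (d²=219993929.00)
P8 → U (d²=49763666.00)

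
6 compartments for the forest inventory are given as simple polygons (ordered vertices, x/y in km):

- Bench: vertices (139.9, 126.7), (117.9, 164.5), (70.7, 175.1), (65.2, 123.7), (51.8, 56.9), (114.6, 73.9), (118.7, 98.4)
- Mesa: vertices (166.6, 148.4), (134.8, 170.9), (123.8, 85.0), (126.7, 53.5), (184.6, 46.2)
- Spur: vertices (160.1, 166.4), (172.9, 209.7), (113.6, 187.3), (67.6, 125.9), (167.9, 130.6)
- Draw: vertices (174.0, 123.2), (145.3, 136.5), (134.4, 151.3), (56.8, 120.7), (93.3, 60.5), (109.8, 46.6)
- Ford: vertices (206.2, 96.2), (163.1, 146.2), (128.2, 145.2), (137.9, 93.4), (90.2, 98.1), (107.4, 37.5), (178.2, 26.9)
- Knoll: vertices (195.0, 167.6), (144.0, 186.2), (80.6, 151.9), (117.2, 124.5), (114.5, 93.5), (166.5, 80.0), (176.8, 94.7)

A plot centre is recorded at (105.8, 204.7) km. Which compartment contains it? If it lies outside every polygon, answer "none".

Cast a ray rightward from (105.8, 204.7). For each polygon, the edges (by vertex number in listed order) whose endpoints lie on opposite sides of y = 204.7, where each meets that height, and whether that is right or left of the point:
Bench: no edge straddles that height → 0 crossings.
Mesa: no edge straddles that height → 0 crossings.
Spur: 1–2 at x≈171.42 (right), 2–3 at x≈159.66 (right) → 2 crossings.
Draw: no edge straddles that height → 0 crossings.
Ford: no edge straddles that height → 0 crossings.
Knoll: no edge straddles that height → 0 crossings.
All counts are even, so the point lies outside every listed polygon.

none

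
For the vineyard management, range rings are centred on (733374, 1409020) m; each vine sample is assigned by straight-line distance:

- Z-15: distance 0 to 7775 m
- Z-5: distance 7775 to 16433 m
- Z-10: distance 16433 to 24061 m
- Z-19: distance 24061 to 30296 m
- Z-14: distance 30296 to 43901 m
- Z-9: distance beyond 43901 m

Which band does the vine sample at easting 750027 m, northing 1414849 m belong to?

Z-10

Distance = √((750027−733374)² + (1414849−1409020)²) = √(277322409.000 + 33977241.000) = 17643.686 m.
16433 ≤ 17643.686 < 24061 → Z-10.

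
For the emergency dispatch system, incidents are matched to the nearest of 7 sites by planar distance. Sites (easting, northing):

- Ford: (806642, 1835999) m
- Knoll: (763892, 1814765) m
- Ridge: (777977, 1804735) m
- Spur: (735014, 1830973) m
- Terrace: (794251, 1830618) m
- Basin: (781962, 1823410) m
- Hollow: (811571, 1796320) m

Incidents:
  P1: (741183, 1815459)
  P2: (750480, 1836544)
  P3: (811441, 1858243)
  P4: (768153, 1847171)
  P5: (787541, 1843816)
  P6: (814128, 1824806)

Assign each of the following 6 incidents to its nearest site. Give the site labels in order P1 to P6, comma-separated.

P1 → Spur (d²=278740757.00)
P2 → Spur (d²=270233197.00)
P3 → Ford (d²=517825937.00)
P4 → Basin (d²=755273602.00)
P5 → Terrace (d²=219211304.00)
P6 → Ford (d²=181323445.00)

Spur, Spur, Ford, Basin, Terrace, Ford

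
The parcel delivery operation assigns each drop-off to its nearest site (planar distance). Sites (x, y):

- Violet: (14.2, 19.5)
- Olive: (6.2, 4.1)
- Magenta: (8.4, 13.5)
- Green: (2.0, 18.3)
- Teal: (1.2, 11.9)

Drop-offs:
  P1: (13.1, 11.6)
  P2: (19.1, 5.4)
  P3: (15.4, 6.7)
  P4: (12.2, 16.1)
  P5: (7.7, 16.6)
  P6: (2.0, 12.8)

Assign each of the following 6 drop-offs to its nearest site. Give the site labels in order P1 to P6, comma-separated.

P1 → Magenta (d²=25.70)
P2 → Olive (d²=168.10)
P3 → Olive (d²=91.40)
P4 → Violet (d²=15.56)
P5 → Magenta (d²=10.10)
P6 → Teal (d²=1.45)

Magenta, Olive, Olive, Violet, Magenta, Teal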